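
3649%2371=1278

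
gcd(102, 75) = 3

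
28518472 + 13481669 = 42000141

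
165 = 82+83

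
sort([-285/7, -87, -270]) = [-270, -87, -285/7]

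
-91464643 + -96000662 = -187465305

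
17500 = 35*500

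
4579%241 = 0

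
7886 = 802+7084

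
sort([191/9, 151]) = [191/9, 151]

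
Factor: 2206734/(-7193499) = -1*2^1*17^(-2)*8297^(-1)*367789^1 = -735578/2397833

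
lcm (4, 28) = 28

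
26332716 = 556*47361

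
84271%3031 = 2434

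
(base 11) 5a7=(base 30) o2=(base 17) 288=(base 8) 1322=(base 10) 722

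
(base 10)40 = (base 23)1h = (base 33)17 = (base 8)50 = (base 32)18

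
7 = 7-0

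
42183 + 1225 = 43408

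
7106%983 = 225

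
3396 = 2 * 1698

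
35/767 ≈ 0.0456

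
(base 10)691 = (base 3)221121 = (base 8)1263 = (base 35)jq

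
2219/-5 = -443 - 4/5 = -443.80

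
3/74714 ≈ 0.0000402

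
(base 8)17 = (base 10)15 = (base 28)f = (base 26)f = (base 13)12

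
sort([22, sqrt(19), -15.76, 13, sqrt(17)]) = [-15.76, sqrt(17), sqrt(19), 13, 22]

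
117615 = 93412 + 24203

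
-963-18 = -981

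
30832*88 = 2713216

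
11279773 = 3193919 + 8085854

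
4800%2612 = 2188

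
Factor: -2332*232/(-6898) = 2^4*11^1*29^1*53^1*3449^(-1) = 270512/3449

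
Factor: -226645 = -1*5^1*45329^1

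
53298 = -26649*(-2)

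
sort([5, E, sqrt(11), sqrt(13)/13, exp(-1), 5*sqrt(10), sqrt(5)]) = [sqrt(13)/13, exp(-1), sqrt(5), E, sqrt(11), 5, 5*sqrt(10)]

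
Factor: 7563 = 3^1 * 2521^1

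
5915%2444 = 1027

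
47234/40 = 1180 + 17/20 = 1180.85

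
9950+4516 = 14466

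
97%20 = 17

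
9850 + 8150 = 18000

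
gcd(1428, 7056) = 84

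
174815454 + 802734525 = 977549979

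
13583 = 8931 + 4652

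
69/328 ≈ 0.210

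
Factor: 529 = 23^2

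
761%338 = 85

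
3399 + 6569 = 9968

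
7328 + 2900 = 10228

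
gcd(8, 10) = 2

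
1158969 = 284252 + 874717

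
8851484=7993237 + 858247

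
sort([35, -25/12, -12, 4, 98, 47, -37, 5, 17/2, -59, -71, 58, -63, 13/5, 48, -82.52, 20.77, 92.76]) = [-82.52, -71, -63, -59, -37, -12, -25/12, 13/5, 4, 5, 17/2, 20.77, 35, 47, 48, 58, 92.76, 98]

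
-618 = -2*309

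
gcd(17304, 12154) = 206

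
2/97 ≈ 0.0206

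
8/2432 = 1/304 ≈ 0.00329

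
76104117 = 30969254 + 45134863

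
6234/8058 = 1039/1343 ≈ 0.774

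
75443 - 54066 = 21377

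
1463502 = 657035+806467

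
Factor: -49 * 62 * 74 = -1 * 2^2 * 7^2 * 31^1 * 37^1 = -224812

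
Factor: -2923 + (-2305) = -1 * 2^2 * 1307^1 = -5228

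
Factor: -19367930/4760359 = -1 * 2^1 * 5^1 * 17^1 * 59^1 * 1301^(-1) * 1931^1 * 3659^(-1)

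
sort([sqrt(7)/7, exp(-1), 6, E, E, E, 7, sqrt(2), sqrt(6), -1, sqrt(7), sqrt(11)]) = [-1, exp(-1), sqrt(7)/7, sqrt(2), sqrt(6), sqrt(7), E, E, E, sqrt(11), 6, 7]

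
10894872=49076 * 222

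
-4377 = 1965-6342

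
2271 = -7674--9945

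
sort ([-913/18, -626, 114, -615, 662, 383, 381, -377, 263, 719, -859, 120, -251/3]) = [-859, -626, -615, -377, -251/3, -913/18, 114, 120, 263, 381, 383, 662, 719]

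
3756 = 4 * 939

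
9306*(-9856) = -91719936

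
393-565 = -172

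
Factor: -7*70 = -1*2^1*5^1*7^2 = -490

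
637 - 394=243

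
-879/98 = -8 - 95/98 ≈ -8.97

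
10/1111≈0.00900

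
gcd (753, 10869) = 3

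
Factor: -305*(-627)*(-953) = -1*3^1*5^1*11^1*19^1*61^1*953^1 = -182246955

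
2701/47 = 57 + 22/47 ≈ 57.47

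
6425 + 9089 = 15514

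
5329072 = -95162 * (-56)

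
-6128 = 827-6955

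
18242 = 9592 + 8650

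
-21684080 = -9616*2255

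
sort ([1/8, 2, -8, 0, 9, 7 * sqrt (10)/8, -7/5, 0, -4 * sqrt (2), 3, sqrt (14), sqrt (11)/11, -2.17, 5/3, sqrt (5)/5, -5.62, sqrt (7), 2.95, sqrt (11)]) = [-8, -4 * sqrt (2), -5.62, -2.17, -7/5, 0, 0, 1/8, sqrt (11)/11, sqrt (5)/5, 5/3, 2, sqrt (7), 7 * sqrt (10)/8, 2.95, 3, sqrt (11), sqrt (14), 9]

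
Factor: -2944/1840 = -1 * 2^3 * 5^(-1) = -8/5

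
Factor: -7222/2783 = -1 * 2^1 * 11^(-2) * 157^1 = -314/121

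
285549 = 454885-169336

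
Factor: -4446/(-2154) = 3^1*13^1*19^1*359^(-1) = 741/359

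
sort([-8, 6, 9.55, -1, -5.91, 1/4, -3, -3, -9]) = [-9, -8, -5.91, -3, -3, -1, 1/4, 6, 9.55]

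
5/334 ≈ 0.0150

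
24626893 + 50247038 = 74873931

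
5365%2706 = 2659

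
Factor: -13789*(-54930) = 2^1*3^1*5^1*1831^1*13789^1 = 757429770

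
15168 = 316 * 48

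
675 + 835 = 1510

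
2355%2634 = 2355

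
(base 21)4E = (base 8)142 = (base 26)3K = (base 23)46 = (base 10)98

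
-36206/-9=4022 + 8/9 ≈ 4022.89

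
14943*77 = 1150611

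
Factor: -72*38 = -1*2^4*3^2*19^1 = -2736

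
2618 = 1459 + 1159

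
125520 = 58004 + 67516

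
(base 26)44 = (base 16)6c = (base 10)108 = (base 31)3f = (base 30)3i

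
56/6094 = 28/3047 ≈ 0.00919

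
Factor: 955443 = 3^1 * 23^1 * 61^1 * 227^1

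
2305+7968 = 10273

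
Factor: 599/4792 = 2^ (-3) = 1/8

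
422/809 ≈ 0.522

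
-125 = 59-184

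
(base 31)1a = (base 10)41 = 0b101001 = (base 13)32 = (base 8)51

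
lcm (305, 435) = 26535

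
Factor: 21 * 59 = 3^1 * 7^1 * 59^1 = 1239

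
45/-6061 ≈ -0.00742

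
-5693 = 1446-7139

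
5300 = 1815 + 3485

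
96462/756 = 5359/42 ≈ 127.60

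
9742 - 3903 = 5839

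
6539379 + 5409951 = 11949330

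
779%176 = 75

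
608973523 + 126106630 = 735080153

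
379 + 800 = 1179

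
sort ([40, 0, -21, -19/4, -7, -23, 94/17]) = [-23, -21, -7, -19/4, 0, 94/17, 40]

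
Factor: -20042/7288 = -1 * 2^(-2) * 11^1 = -11/4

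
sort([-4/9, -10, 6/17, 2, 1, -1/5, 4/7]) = [-10, -4/9, -1/5, 6/17, 4/7, 1, 2]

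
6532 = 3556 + 2976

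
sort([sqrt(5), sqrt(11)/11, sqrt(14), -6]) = [-6, sqrt(11)/11, sqrt(5), sqrt(14)]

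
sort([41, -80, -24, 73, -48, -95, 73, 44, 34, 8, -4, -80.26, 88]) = [-95, -80.26, -80, -48, -24, -4, 8, 34, 41, 44, 73, 73, 88]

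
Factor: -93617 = -1*179^1*523^1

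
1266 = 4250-2984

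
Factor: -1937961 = -1*3^2*215329^1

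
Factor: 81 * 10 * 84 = 2^3 * 3^5 * 5^1 * 7^1 = 68040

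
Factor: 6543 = 3^2 * 727^1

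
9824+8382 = 18206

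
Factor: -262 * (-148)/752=2^(-1) * 37^1 * 47^(-1) * 131^1=4847/94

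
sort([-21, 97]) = [-21, 97]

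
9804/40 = 245 + 1/10 = 245.10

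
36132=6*6022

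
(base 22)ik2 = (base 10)9154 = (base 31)9g9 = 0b10001111000010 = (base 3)110120001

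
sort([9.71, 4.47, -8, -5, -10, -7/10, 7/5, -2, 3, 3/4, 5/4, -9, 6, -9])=[-10, -9, -9, -8, -5, -2, -7/10, 3/4, 5/4, 7/5, 3, 4.47, 6, 9.71]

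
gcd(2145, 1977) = 3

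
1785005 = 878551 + 906454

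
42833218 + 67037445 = 109870663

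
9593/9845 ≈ 0.974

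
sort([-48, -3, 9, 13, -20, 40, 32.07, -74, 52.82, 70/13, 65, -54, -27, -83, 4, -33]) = [-83, -74, -54, -48, -33, -27, -20, -3, 4, 70/13, 9, 13, 32.07, 40, 52.82, 65]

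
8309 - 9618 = -1309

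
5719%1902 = 13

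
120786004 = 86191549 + 34594455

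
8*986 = 7888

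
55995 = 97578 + -41583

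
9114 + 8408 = 17522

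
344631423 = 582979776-238348353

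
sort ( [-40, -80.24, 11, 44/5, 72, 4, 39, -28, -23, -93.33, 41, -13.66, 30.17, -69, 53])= [-93.33, -80.24, -69, -40, -28, -23, -13.66, 4, 44/5, 11, 30.17, 39, 41, 53, 72]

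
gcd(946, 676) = 2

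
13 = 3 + 10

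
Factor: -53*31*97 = -1*31^1*53^1*97^1 = -159371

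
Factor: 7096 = 2^3*887^1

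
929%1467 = 929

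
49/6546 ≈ 0.00749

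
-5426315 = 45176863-50603178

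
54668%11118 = 10196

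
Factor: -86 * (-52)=2^3 * 13^1 * 43^1=4472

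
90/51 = 30/17 ≈ 1.76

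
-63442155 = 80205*(-791)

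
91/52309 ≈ 0.00174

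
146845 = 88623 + 58222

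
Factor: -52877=-1*11^2*19^1*23^1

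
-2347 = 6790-9137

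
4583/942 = 4+815/942 ≈ 4.87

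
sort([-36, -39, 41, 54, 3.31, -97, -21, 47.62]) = [-97, -39, -36, -21, 3.31, 41, 47.62, 54]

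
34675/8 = 4334 + 3/8 ≈ 4334.38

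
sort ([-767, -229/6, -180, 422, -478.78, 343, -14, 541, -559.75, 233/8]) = [-767, -559.75, -478.78, -180, -229/6, -14, 233/8, 343, 422, 541]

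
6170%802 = 556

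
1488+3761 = 5249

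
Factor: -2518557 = -1*3^1*839519^1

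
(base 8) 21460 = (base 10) 9008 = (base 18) 19e8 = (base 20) 12a8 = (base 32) 8pg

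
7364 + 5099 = 12463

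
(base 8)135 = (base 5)333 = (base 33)2r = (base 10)93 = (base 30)33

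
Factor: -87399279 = -1*3^2*11^1*53^1*16657^1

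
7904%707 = 127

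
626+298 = 924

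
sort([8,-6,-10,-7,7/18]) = [-10,-7,-6,7/18,8]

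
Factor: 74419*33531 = 3^1*11177^1*74419^1 = 2495343489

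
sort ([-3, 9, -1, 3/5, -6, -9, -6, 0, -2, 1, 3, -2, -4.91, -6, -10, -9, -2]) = [-10, -9, -9, -6, -6, -6, -4.91, -3, -2, -2, -2, -1, 0, 3/5, 1, 3, 9]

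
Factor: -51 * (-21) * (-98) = -1 * 2^1 * 3^2 * 7^3 * 17^1 = -104958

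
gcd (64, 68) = 4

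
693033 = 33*21001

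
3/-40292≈-0.0000745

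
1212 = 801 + 411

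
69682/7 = 9954 + 4/7 ≈ 9954.57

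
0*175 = 0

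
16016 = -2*(-8008)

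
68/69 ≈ 0.986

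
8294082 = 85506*97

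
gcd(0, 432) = 432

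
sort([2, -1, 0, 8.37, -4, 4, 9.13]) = [-4, -1, 0, 2, 4, 8.37, 9.13]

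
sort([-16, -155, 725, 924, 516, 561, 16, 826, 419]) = [-155, -16, 16, 419, 516, 561, 725, 826, 924]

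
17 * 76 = 1292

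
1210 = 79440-78230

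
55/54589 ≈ 0.00101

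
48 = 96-48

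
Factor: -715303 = -1*715303^1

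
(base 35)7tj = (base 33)8r6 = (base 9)14156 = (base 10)9609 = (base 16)2589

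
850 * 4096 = 3481600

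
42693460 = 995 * 42908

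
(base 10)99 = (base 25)3o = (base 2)1100011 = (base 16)63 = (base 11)90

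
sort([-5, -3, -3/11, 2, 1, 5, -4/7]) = [-5, -3, -4/7, -3/11, 1, 2, 5]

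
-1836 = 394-2230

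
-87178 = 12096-99274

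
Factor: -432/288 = -1*2^(-1)*3^1 = -3/2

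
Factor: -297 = -1*3^3*11^1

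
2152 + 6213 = 8365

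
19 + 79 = 98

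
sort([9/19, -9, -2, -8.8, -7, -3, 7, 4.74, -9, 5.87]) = [-9, -9, -8.8, -7, -3, -2, 9/19, 4.74, 5.87, 7]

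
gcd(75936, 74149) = 1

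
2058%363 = 243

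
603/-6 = -100 - 1/2 = -100.50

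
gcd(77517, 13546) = 1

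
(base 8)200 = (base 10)128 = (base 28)4g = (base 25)53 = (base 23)5d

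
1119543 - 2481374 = -1361831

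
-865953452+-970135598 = -1836089050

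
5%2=1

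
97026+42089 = 139115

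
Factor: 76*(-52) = -1*2^4*13^1*19^1 = -3952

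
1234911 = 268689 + 966222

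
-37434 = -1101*34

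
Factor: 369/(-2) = -1*2^(-1)*3^2*41^1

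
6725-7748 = -1023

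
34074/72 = 473 + 1/4 = 473.25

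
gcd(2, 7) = 1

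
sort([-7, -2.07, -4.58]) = [-7, -4.58, -2.07]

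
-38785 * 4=-155140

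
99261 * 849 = 84272589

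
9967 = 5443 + 4524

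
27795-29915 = -2120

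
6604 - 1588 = 5016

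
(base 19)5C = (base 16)6B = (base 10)107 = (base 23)4F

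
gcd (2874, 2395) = 479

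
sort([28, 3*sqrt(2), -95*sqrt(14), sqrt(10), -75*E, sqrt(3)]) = [-95*sqrt(14), -75*E, sqrt(3), sqrt(10), 3*sqrt(2), 28]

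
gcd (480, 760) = 40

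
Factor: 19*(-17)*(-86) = 2^1*17^1*19^1*43^1 = 27778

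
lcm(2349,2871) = 25839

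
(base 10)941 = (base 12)665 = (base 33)sh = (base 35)qv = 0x3ad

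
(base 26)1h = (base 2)101011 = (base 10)43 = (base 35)18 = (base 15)2d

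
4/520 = 1/130≈0.00769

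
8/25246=4/12623≈0.000317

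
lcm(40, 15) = 120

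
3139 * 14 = 43946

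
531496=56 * 9491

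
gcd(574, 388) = 2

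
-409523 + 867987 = 458464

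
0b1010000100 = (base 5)10034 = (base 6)2552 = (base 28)n0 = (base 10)644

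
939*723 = 678897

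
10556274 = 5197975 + 5358299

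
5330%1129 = 814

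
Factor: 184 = 2^3*23^1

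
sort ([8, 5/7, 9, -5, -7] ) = [-7, -5, 5/7, 8, 9] 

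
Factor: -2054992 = -1 * 2^4 * 128437^1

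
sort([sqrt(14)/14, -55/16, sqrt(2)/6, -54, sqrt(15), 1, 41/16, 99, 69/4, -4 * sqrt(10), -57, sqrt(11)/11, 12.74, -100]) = [-100, -57, -54, -4 * sqrt(10), -55/16, sqrt(2)/6, sqrt(14)/14, sqrt(11)/11, 1, 41/16, sqrt(15), 12.74, 69/4, 99]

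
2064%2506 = 2064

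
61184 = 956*64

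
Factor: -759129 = -1 * 3^1 * 7^1 * 37^1 * 977^1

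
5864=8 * 733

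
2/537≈0.00372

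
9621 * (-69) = -663849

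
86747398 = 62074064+24673334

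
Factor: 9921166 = 2^1 * 17^1 * 103^1 * 2833^1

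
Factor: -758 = -1 * 2^1 * 379^1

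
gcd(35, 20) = 5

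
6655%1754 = 1393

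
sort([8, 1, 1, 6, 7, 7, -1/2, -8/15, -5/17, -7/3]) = [-7/3, -8/15, -1/2, -5/17, 1, 1, 6, 7, 7, 8]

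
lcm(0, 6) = 0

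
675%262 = 151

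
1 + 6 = 7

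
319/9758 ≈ 0.0327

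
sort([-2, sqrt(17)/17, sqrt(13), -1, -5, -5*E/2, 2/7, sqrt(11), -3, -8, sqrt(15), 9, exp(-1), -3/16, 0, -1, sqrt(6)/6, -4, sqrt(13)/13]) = [-8, -5*E/2, -5, -4, -3, -2, -1, -1, -3/16, 0, sqrt(17)/17, sqrt(13)/13, 2/7, exp(-1), sqrt(6)/6, sqrt(11), sqrt(13), sqrt(15), 9]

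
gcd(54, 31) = 1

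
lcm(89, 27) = 2403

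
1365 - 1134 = 231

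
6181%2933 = 315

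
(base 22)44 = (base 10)92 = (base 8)134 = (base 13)71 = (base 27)3b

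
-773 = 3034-3807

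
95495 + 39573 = 135068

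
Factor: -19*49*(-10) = 2^1*5^1*7^2*19^1 = 9310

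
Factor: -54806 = -1 * 2^1 * 67^1 * 409^1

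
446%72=14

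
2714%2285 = 429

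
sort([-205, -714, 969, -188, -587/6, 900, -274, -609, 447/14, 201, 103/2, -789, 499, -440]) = [-789, -714, -609, -440, -274, -205, -188, -587/6, 447/14, 103/2, 201, 499, 900, 969]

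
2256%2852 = 2256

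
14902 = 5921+8981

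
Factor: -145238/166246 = -1*719^1*823^ (-1) = -719/823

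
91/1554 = 13/222 ≈ 0.0586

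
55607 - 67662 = -12055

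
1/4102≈0.000244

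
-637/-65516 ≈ 0.00972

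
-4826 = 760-5586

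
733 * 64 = 46912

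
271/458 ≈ 0.592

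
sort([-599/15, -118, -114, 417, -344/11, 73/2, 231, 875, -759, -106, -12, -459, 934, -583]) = [-759, -583, -459, -118, -114, -106, -599/15, -344/11, -12, 73/2, 231, 417, 875, 934]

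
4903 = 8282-3379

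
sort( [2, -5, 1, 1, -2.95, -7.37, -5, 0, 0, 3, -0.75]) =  [-7.37, -5, -5, -2.95, -0.75, 0, 0, 1, 1, 2, 3]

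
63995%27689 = 8617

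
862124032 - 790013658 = 72110374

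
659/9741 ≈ 0.0677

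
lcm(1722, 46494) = 46494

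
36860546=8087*4558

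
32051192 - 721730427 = -689679235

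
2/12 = 1/6 ≈ 0.167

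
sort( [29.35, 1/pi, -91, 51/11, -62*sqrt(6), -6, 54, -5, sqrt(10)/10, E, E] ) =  [-62*sqrt(6), -91, -6, -5, sqrt(10)/10, 1/pi, E, E, 51/11, 29.35, 54] 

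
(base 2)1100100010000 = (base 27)8lh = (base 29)7i7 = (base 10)6416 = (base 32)68g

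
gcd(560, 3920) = 560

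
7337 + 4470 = 11807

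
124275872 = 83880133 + 40395739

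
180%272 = 180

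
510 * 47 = 23970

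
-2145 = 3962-6107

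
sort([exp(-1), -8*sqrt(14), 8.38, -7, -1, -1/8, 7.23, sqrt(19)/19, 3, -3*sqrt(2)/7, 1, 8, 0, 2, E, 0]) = [-8*sqrt(14), -7, -1, -3*sqrt(2)/7, -1/8, 0, 0, sqrt(19)/19, exp(-1), 1, 2, E, 3, 7.23, 8, 8.38]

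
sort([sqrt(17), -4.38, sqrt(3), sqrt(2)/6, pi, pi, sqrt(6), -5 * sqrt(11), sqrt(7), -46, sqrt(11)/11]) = [-46, -5 * sqrt(11), -4.38, sqrt(2)/6, sqrt(11)/11, sqrt(3), sqrt(6), sqrt(7), pi, pi, sqrt(17)]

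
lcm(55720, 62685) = 501480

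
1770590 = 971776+798814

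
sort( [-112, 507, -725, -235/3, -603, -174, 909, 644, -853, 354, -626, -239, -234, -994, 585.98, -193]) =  [-994, -853, -725, -626, -603, -239, -234, -193, -174, -112, -235/3, 354, 507, 585.98, 644, 909]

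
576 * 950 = 547200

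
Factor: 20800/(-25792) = -1 * 5^2 * 31^(-1) = -25/31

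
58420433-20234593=38185840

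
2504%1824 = 680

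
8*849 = 6792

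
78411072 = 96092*816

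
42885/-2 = -21442 - 1/2 = -21442.50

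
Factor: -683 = -1*683^1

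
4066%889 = 510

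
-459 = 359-818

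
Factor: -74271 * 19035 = -1 * 3^5 * 5^1 * 19^1 * 47^1 * 1303^1 = -1413748485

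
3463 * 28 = 96964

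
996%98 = 16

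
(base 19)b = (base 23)b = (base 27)b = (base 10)11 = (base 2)1011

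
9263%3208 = 2847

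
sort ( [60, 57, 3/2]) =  [3/2, 57, 60]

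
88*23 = 2024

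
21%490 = 21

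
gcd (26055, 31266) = 5211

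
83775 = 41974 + 41801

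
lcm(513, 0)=0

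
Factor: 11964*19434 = 2^3*3^2*41^1*79^1*997^1 = 232508376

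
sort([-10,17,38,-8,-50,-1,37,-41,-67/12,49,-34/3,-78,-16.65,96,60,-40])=[-78,-50,-41,-40,-16.65,-34/3,-10,-8,-67/12,-1,17,37,38,49,60,96]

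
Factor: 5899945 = 5^1*1179989^1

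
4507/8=563 + 3/8 ≈ 563.38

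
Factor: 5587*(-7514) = -1*2^1*13^1*17^2*37^1*151^1 = -41980718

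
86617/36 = 2406 + 1/36 ≈ 2406.03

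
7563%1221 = 237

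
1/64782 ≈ 0.0000154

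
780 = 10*78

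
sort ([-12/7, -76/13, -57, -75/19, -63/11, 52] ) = [-57, -76/13, -63/11, -75/19, -12/7, 52] 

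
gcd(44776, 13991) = 1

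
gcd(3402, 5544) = 126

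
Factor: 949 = 13^1*73^1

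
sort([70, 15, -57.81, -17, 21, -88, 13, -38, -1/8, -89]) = [-89, -88, -57.81, -38, -17, -1/8, 13, 15, 21, 70]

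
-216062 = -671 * 322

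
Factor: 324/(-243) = -1*2^2*3^(-1) = -4/3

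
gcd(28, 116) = 4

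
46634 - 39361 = 7273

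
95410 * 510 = 48659100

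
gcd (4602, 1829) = 59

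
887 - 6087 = -5200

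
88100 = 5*17620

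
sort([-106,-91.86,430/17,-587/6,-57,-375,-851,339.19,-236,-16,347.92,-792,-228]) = [-851,-792,-375,-236,-228,-106,-587/6,-91.86,-57,-16,430/17,339.19,347.92]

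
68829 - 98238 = -29409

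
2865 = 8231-5366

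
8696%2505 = 1181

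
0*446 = 0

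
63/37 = 1 + 26/37 ≈ 1.70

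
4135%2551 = 1584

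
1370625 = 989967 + 380658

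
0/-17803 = 0 = 0.00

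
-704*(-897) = 631488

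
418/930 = 209/465 ≈ 0.449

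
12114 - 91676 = -79562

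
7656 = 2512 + 5144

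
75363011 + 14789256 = 90152267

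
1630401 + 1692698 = 3323099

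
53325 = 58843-5518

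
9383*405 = 3800115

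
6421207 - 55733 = 6365474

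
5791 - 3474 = 2317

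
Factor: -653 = -1*653^1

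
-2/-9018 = 1/4509 ≈ 0.000222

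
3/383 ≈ 0.00783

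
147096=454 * 324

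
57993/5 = 11598 + 3/5 = 11598.60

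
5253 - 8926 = -3673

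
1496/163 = 9+29/163 ≈ 9.18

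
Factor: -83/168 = -1 * 2^(-3) * 3^(-1) * 7^(-1) * 83^1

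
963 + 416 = 1379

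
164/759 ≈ 0.216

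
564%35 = 4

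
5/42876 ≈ 0.000117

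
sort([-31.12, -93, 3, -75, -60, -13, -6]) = [-93, -75, -60, -31.12, -13, -6, 3]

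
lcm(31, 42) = 1302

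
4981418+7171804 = 12153222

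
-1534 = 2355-3889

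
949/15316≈0.0620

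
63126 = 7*9018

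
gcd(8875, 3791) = 1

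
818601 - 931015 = -112414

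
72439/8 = 9054 + 7/8 ≈ 9054.88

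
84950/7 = 12135 + 5/7 ≈ 12135.71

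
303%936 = 303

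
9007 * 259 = 2332813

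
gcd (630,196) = 14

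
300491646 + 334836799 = 635328445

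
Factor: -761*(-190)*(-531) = -1*2^1*3^2*5^1*19^1*59^1*761^1 = -76777290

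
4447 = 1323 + 3124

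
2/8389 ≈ 0.000238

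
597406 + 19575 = 616981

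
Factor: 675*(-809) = -1*3^3*5^2*809^1 = -546075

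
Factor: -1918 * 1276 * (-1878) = 2^4 * 3^1 * 7^1 * 11^1 * 29^1 * 137^1 * 313^1 = 4596157104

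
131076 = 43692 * 3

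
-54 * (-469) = 25326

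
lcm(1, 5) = 5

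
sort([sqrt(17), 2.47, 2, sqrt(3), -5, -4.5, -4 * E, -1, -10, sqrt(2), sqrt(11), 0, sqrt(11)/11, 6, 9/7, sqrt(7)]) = [-4 * E, -10, -5, -4.5, -1, 0, sqrt(11)/11, 9/7, sqrt(2), sqrt(3), 2, 2.47, sqrt(7), sqrt(11), sqrt(17), 6]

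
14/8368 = 7/4184≈0.00167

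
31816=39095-7279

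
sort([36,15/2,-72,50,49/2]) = [-72,15/2,49/2,36,50]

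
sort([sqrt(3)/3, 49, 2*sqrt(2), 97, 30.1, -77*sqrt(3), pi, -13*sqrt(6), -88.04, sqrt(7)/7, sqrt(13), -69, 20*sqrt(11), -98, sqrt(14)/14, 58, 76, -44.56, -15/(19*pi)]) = [-77*sqrt(3), -98, -88.04, -69, -44.56, -13*sqrt(6), -15/(19*pi), sqrt(14)/14, sqrt(7)/7, sqrt(3)/3, 2*sqrt(2), pi, sqrt(13), 30.1, 49, 58, 20*sqrt(11), 76, 97]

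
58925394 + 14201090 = 73126484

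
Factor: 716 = 2^2 * 179^1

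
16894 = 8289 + 8605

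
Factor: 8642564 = 2^2*7^1*308663^1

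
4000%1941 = 118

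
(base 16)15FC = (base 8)12774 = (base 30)67I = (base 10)5628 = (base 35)4KS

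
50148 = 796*63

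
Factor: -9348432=-1 * 2^4 * 3^1 * 59^1 * 3301^1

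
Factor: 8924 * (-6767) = -1 * 2^2 * 23^1 * 67^1 * 97^1 * 101^1 = -60388708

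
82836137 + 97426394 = 180262531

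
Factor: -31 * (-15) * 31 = 3^1 * 5^1 * 31^2 = 14415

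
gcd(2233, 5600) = 7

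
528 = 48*11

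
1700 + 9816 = 11516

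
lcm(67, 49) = 3283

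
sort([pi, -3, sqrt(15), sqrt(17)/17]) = [-3, sqrt(17)/17, pi, sqrt(15)]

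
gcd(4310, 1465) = 5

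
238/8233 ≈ 0.0289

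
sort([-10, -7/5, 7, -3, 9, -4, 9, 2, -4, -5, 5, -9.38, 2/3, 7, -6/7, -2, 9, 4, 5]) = [-10, -9.38, -5, -4, -4, -3, -2, -7/5, -6/7, 2/3, 2, 4, 5, 5, 7, 7, 9, 9, 9]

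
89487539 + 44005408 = 133492947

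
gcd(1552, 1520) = 16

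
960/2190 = 32/73 ≈ 0.438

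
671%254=163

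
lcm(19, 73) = 1387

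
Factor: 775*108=2^2*3^3*5^2*31^1=83700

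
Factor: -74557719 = -1 * 3^3 * 2761397^1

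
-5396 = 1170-6566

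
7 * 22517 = 157619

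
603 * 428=258084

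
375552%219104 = 156448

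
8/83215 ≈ 0.0000961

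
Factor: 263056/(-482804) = -1*2^2*7^(-1)*41^1*43^(-1) = -164/301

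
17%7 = 3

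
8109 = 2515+5594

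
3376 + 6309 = 9685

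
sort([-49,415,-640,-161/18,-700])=[-700,-640,-49,-161/18,415]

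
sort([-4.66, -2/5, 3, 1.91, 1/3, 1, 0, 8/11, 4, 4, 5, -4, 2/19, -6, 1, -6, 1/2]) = [-6, -6, -4.66, -4, -2/5, 0, 2/19, 1/3, 1/2, 8/11, 1, 1, 1.91, 3, 4, 4, 5]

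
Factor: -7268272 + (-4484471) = -1*3^1*29^1*135089^1 = -11752743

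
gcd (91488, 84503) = 1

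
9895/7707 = 1 + 2188/7707 ≈ 1.28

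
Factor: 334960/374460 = 2^2 * 3^ (-1) * 53^1 * 79^ (-1) = 212/237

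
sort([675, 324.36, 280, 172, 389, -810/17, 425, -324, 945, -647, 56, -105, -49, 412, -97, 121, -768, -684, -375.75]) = [-768, -684, -647, -375.75, -324, -105, -97, -49, -810/17, 56, 121, 172, 280, 324.36, 389, 412, 425, 675, 945]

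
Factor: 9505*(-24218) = -1*2^1*5^1*1901^1*12109^1 = -230192090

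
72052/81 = 889 + 43/81 ≈ 889.53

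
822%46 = 40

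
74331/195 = 381 + 12/65≈381.18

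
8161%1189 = 1027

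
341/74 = 4 + 45/74≈4.61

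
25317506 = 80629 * 314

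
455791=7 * 65113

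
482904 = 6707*72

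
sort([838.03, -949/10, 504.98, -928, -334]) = [-928, -334, -949/10, 504.98, 838.03]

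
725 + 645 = 1370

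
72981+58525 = 131506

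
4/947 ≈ 0.00422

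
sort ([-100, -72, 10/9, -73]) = [-100, -73, -72, 10/9]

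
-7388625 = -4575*1615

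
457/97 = 4 + 69/97≈4.71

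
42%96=42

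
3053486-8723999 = -5670513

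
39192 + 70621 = 109813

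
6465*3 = 19395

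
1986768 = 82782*24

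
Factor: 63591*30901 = 3^1*11^1*13^1*41^1*47^1*2377^1 = 1965025491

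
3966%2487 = 1479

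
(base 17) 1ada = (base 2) 1111101100010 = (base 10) 8034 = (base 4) 1331202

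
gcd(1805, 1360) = 5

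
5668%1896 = 1876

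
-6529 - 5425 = -11954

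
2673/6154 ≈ 0.434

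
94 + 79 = 173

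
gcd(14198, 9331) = 31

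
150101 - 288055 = -137954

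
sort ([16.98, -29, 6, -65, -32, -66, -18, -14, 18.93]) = [-66, -65, -32, -29, -18, -14, 6, 16.98, 18.93]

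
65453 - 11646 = 53807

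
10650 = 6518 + 4132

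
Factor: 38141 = 43^1 * 887^1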